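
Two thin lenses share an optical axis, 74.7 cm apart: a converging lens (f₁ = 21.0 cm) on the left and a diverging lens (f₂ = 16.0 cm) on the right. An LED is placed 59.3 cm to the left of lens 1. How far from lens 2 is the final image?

11.6 cm

Lens 1: 1/d_i1 = 1/f₁ − 1/d_o1 = 1/(21.0) − 1/(59.3) = 0.03076, so d_i1 = 32.51 cm.
The intermediate image is 32.51 cm to the right of lens 1, which is 74.7 − (32.51) = 42.19 cm to the left of lens 2, so d_o2 = +42.19 cm.
Lens 2 is diverging, so f₂ = −16.0 cm.
Lens 2: 1/d_i2 = 1/f₂ − 1/d_o2 = 1/(-16.0) − 1/(42.19) = -0.08620, so d_i2 = -11.6 cm.
The final image is virtual, 11.6 cm to the left of lens 2 (overall magnification ≈ -0.15).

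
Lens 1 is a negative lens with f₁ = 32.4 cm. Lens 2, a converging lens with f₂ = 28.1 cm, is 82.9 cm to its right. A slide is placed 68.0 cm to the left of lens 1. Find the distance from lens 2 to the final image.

38.4 cm

Lens 1 is diverging, so f₁ = −32.4 cm.
Lens 1: 1/d_i1 = 1/f₁ − 1/d_o1 = 1/(-32.4) − 1/(68.0) = -0.04557, so d_i1 = -21.94 cm.
The intermediate image is 21.94 cm to the left of lens 1 (virtual), which is 82.9 − (-21.94) = 104.8 cm to the left of lens 2, so d_o2 = +104.8 cm.
Lens 2: 1/d_i2 = 1/f₂ − 1/d_o2 = 1/(28.1) − 1/(104.8) = 0.02605, so d_i2 = 38.4 cm.
The final image is real, 38.4 cm to the right of lens 2 (overall magnification ≈ -0.12).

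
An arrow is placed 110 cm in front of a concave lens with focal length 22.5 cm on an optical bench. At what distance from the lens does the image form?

For a concave lens, f = -22.5 cm.
Lens equation: 1/d_i = 1/f − 1/d_o = 1/(-22.50) − 1/(110) = -0.04444 − 0.009091 = -0.05354, so d_i = -18.7 cm.
The image is virtual, upright and reduced, on the same side as the object.

18.7 cm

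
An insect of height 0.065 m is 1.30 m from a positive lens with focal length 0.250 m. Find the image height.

0.0155 m

1/d_i = 1/f − 1/d_o = 1/(0.2500) − 1/(1.30) = 3.231, so d_i = 0.3095 m.
m = −d_i/d_o = -0.2381.
|h_i| = |m|·h_o = 0.2381 × 0.065 = 0.0155 m. The image is real, inverted and reduced, on the far side of the lens.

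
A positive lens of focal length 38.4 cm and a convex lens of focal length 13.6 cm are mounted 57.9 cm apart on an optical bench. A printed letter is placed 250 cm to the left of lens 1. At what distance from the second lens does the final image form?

Lens 1: 1/d_i1 = 1/f₁ − 1/d_o1 = 1/(38.4) − 1/(250) = 0.02204, so d_i1 = 45.37 cm.
The intermediate image is 45.37 cm to the right of lens 1, which is 57.9 − (45.37) = 12.53 cm to the left of lens 2, so d_o2 = +12.53 cm.
Lens 2: 1/d_i2 = 1/f₂ − 1/d_o2 = 1/(13.6) − 1/(12.53) = -0.006279, so d_i2 = -159 cm.
The final image is virtual, 159 cm to the left of lens 2 (overall magnification ≈ -2.3).

159 cm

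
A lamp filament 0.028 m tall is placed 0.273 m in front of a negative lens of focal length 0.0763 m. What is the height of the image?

0.00612 m

For a negative lens, f = -0.0763 m.
1/d_i = 1/f − 1/d_o = 1/(-0.07630) − 1/(0.273) = -16.77, so d_i = -0.05963 m.
m = −d_i/d_o = +0.2184.
|h_i| = |m|·h_o = 0.2184 × 0.028 = 0.00612 m. The image is virtual, upright and reduced, on the same side as the object.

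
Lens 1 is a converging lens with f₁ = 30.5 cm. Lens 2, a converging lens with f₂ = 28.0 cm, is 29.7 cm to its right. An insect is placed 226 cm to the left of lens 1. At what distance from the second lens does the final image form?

Lens 1: 1/d_i1 = 1/f₁ − 1/d_o1 = 1/(30.5) − 1/(226) = 0.02836, so d_i1 = 35.26 cm.
The intermediate image is 35.26 cm to the right of lens 1, which lies 5.560 cm to the right of lens 2 — a virtual object — so d_o2 = −5.560 cm.
Lens 2: 1/d_i2 = 1/f₂ − 1/d_o2 = 1/(28.0) − 1/(-5.560) = 0.2156, so d_i2 = 4.64 cm.
The final image is real, 4.64 cm to the right of lens 2 (overall magnification ≈ -0.13).

4.64 cm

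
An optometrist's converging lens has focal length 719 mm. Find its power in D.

f = 71.9 cm = 0.719 m.
P = 1/f = 1/(0.719 m) = +1.39 D.

P = +1.39 D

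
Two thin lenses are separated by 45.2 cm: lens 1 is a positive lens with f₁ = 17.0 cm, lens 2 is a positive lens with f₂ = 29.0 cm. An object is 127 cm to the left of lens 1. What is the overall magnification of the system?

Lens 1: 1/d_i1 = 1/(17.0) − 1/(127) = 0.05095, so d_i1 = 19.63 cm; m₁ = −d_i1/d_o1 = -0.1546.
d_o2 = 45.2 − (19.63) = 25.57 cm.
Lens 2: 1/d_i2 = 1/(29.0) − 1/(25.57) = -0.004626, so d_i2 = -216.2 cm; m₂ = −d_i2/d_o2 = +8.455.
m = m₁·m₂ = (-0.1546)(+8.455) = -1.31.

m = -1.31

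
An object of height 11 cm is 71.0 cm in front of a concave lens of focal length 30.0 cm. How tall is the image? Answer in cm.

For a concave lens, f = -30.0 cm.
1/d_i = 1/f − 1/d_o = 1/(-30.00) − 1/(71.0) = -0.04742, so d_i = -21.09 cm.
m = −d_i/d_o = +0.2970.
|h_i| = |m|·h_o = 0.2970 × 11 = 3.27 cm. The image is virtual, upright and reduced, on the same side as the object.

3.27 cm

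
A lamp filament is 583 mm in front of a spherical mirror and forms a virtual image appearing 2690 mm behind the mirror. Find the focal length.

Virtual image ⇒ d_i = −2690 mm.
1/f = 1/d_o + 1/d_i = 1/(583) + 1/(-2690) = 0.001344, so f = 744 mm.
Since f is positive, the spherical mirror is concave.

f = 744 mm (concave)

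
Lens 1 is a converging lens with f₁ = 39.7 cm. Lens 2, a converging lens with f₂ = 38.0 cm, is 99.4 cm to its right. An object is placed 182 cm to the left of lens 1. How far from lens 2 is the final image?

174 cm

Lens 1: 1/d_i1 = 1/f₁ − 1/d_o1 = 1/(39.7) − 1/(182) = 0.01969, so d_i1 = 50.78 cm.
The intermediate image is 50.78 cm to the right of lens 1, which is 99.4 − (50.78) = 48.62 cm to the left of lens 2, so d_o2 = +48.62 cm.
Lens 2: 1/d_i2 = 1/f₂ − 1/d_o2 = 1/(38.0) − 1/(48.62) = 0.005748, so d_i2 = 174 cm.
The final image is real, 174 cm to the right of lens 2 (overall magnification ≈ 1.00).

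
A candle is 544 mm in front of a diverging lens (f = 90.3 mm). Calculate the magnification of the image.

m = +0.142

For a diverging lens, f = -90.3 mm.
1/d_i = 1/f − 1/d_o = 1/(-90.30) − 1/(544) = -0.01291, so d_i = -77.44 mm.
m = −d_i/d_o = −(-77.44)/(544) = +0.142.
The image is virtual, upright and reduced, on the same side as the object.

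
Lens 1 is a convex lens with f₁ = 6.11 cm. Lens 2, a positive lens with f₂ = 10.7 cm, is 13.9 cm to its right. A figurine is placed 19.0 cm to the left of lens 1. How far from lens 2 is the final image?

9.02 cm

Lens 1: 1/d_i1 = 1/f₁ − 1/d_o1 = 1/(6.11) − 1/(19.0) = 0.1110, so d_i1 = 9.006 cm.
The intermediate image is 9.006 cm to the right of lens 1, which is 13.9 − (9.006) = 4.894 cm to the left of lens 2, so d_o2 = +4.894 cm.
Lens 2: 1/d_i2 = 1/f₂ − 1/d_o2 = 1/(10.7) − 1/(4.894) = -0.1109, so d_i2 = -9.02 cm.
The final image is virtual, 9.02 cm to the left of lens 2 (overall magnification ≈ -0.87).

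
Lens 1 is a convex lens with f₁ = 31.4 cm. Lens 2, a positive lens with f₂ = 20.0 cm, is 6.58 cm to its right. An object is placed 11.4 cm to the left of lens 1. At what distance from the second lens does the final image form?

109 cm

Lens 1: 1/d_i1 = 1/f₁ − 1/d_o1 = 1/(31.4) − 1/(11.4) = -0.05587, so d_i1 = -17.90 cm.
The intermediate image is 17.90 cm to the left of lens 1 (virtual), which is 6.58 − (-17.90) = 24.48 cm to the left of lens 2, so d_o2 = +24.48 cm.
Lens 2: 1/d_i2 = 1/f₂ − 1/d_o2 = 1/(20.0) − 1/(24.48) = 0.009150, so d_i2 = 109 cm.
The final image is real, 109 cm to the right of lens 2 (overall magnification ≈ -7.0).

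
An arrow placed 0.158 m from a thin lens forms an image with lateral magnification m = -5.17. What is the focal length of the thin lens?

f = 0.132 m (converging)

m = −d_i/d_o ⇒ d_i = −m·d_o = −(-5.17)·(0.158) = 0.8169 m.
1/f = 1/d_o + 1/d_i = 1/(0.158) + 1/(0.8169) = 7.553, so f = 0.132 m.
Since f is positive, the thin lens is converging.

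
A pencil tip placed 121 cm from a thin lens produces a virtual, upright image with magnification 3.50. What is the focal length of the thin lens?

m = −d_i/d_o ⇒ d_i = −m·d_o = −(+3.50)·(121) = -423.5 cm.
1/f = 1/d_o + 1/d_i = 1/(121) + 1/(-423.5) = 0.005903, so f = 169 cm.
Since f is positive, the thin lens is converging.

f = 169 cm (converging)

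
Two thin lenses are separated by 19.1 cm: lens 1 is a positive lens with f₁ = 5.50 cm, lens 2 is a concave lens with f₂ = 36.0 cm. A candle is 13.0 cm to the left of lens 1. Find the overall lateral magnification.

m = -0.579

Lens 1: 1/d_i1 = 1/(5.50) − 1/(13.0) = 0.1049, so d_i1 = 9.533 cm; m₁ = −d_i1/d_o1 = -0.7333.
d_o2 = 19.1 − (9.533) = 9.567 cm.
f₂ = −36.0 cm (diverging).
Lens 2: 1/d_i2 = 1/(-36.0) − 1/(9.567) = -0.1323, so d_i2 = -7.558 cm; m₂ = −d_i2/d_o2 = +0.7900.
m = m₁·m₂ = (-0.7333)(+0.7900) = -0.579.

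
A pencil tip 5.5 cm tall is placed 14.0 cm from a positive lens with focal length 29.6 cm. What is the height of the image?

10.4 cm

1/d_i = 1/f − 1/d_o = 1/(29.60) − 1/(14.0) = -0.03764, so d_i = -26.56 cm.
m = −d_i/d_o = +1.897.
|h_i| = |m|·h_o = 1.897 × 5.5 = 10.4 cm. The image is virtual, upright and enlarged, on the same side as the object.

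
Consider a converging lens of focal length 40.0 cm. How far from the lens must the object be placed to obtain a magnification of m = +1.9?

18.9 cm

m = −d_i/d_o ⇒ d_i = −m·d_o.
1/f = 1/d_o + 1/d_i = 1/d_o − 1/(m·d_o) = (1 − 1/m)/d_o, so d_o = f(1 − 1/m) = (40.00)(1 − 1/(+1.9)) = 18.9 cm.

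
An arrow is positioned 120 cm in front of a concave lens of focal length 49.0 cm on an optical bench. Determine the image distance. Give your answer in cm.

34.8 cm

For a concave lens, f = -49.0 cm.
Thin-lens equation: 1/s_i = 1/f − 1/s_o = 1/(-49.00) − 1/(120) = -0.02041 − 0.008333 = -0.02874, so s_i = -34.8 cm.
The image is virtual, upright and reduced, on the same side as the object.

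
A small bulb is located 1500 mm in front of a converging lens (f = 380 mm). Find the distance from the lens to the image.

509 mm

Thin-lens equation: 1/s_i = 1/f − 1/s_o = 1/(380.0) − 1/(1500) = 0.002632 − 0.0006667 = 0.001965, so s_i = 509 mm.
The image is real, inverted and reduced, on the far side of the lens.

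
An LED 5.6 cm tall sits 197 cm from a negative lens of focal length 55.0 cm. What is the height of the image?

For a negative lens, f = -55.0 cm.
1/d_i = 1/f − 1/d_o = 1/(-55.00) − 1/(197) = -0.02326, so d_i = -43.00 cm.
m = −d_i/d_o = +0.2183.
|h_i| = |m|·h_o = 0.2183 × 5.6 = 1.22 cm. The image is virtual, upright and reduced, on the same side as the object.

1.22 cm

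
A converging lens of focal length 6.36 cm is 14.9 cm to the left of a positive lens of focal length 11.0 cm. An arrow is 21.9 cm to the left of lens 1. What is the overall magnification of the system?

Lens 1: 1/d_i1 = 1/(6.36) − 1/(21.9) = 0.1116, so d_i1 = 8.963 cm; m₁ = −d_i1/d_o1 = -0.4093.
d_o2 = 14.9 − (8.963) = 5.937 cm.
Lens 2: 1/d_i2 = 1/(11.0) − 1/(5.937) = -0.07753, so d_i2 = -12.90 cm; m₂ = −d_i2/d_o2 = +2.173.
m = m₁·m₂ = (-0.4093)(+2.173) = -0.889.

m = -0.889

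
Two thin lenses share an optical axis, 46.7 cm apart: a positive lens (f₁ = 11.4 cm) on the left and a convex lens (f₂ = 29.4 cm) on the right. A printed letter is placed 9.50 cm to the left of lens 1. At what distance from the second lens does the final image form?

41.0 cm

Lens 1: 1/d_i1 = 1/f₁ − 1/d_o1 = 1/(11.4) − 1/(9.50) = -0.01754, so d_i1 = -57.00 cm.
The intermediate image is 57.00 cm to the left of lens 1 (virtual), which is 46.7 − (-57.00) = 103.7 cm to the left of lens 2, so d_o2 = +103.7 cm.
Lens 2: 1/d_i2 = 1/f₂ − 1/d_o2 = 1/(29.4) − 1/(103.7) = 0.02437, so d_i2 = 41.0 cm.
The final image is real, 41.0 cm to the right of lens 2 (overall magnification ≈ -2.4).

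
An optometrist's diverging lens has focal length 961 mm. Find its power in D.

P = -1.04 D

For a diverging lens, f = −961 mm.
f = -96.1 cm = -0.961 m.
P = 1/f = 1/(-0.961 m) = -1.04 D.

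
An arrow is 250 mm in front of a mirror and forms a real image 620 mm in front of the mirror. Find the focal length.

Real image ⇒ d_i = +620 mm.
1/f = 1/d_o + 1/d_i = 1/(250) + 1/(620) = 0.005613, so f = 178 mm.
Since f is positive, the mirror is concave.

f = 178 mm (concave)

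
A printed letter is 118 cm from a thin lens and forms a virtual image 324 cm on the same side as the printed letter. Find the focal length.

Virtual image ⇒ d_i = −324 cm.
1/f = 1/d_o + 1/d_i = 1/(118) + 1/(-324) = 0.005388, so f = 186 cm.
Since f is positive, the thin lens is converging.

f = 186 cm (converging)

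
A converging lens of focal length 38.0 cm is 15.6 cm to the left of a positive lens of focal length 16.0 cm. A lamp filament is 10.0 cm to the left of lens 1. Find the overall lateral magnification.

m = -1.65

Lens 1: 1/d_i1 = 1/(38.0) − 1/(10.0) = -0.07368, so d_i1 = -13.57 cm; m₁ = −d_i1/d_o1 = +1.357.
d_o2 = 15.6 − (-13.57) = 29.17 cm.
Lens 2: 1/d_i2 = 1/(16.0) − 1/(29.17) = 0.02822, so d_i2 = 35.44 cm; m₂ = −d_i2/d_o2 = -1.215.
m = m₁·m₂ = (+1.357)(-1.215) = -1.65.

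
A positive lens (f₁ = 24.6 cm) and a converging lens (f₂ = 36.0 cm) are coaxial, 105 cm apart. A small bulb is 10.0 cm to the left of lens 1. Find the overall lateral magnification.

Lens 1: 1/d_i1 = 1/(24.6) − 1/(10.0) = -0.05935, so d_i1 = -16.85 cm; m₁ = −d_i1/d_o1 = +1.685.
d_o2 = 105 − (-16.85) = 121.8 cm.
Lens 2: 1/d_i2 = 1/(36.0) − 1/(121.8) = 0.01957, so d_i2 = 51.10 cm; m₂ = −d_i2/d_o2 = -0.4196.
m = m₁·m₂ = (+1.685)(-0.4196) = -0.707.

m = -0.707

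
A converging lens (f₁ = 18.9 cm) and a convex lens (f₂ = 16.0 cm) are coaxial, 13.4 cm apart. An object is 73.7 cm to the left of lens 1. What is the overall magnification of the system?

Lens 1: 1/d_i1 = 1/(18.9) − 1/(73.7) = 0.03934, so d_i1 = 25.42 cm; m₁ = −d_i1/d_o1 = -0.3449.
d_o2 = 13.4 − (25.42) = -12.02 cm (virtual object).
Lens 2: 1/d_i2 = 1/(16.0) − 1/(-12.02) = 0.1457, so d_i2 = 6.864 cm; m₂ = −d_i2/d_o2 = +0.5710.
m = m₁·m₂ = (-0.3449)(+0.5710) = -0.197.

m = -0.197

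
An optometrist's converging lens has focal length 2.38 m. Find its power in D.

P = +0.420 D

P = 1/f = 1/(2.38 m) = +0.420 D.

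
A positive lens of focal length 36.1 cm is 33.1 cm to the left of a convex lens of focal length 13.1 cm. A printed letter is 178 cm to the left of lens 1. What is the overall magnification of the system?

m = -0.132

Lens 1: 1/d_i1 = 1/(36.1) − 1/(178) = 0.02208, so d_i1 = 45.28 cm; m₁ = −d_i1/d_o1 = -0.2544.
d_o2 = 33.1 − (45.28) = -12.18 cm (virtual object).
Lens 2: 1/d_i2 = 1/(13.1) − 1/(-12.18) = 0.1584, so d_i2 = 6.312 cm; m₂ = −d_i2/d_o2 = +0.5182.
m = m₁·m₂ = (-0.2544)(+0.5182) = -0.132.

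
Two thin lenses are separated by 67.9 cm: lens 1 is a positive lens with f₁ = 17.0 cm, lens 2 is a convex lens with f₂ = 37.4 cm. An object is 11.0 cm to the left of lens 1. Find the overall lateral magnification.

Lens 1: 1/d_i1 = 1/(17.0) − 1/(11.0) = -0.03209, so d_i1 = -31.17 cm; m₁ = −d_i1/d_o1 = +2.834.
d_o2 = 67.9 − (-31.17) = 99.07 cm.
Lens 2: 1/d_i2 = 1/(37.4) − 1/(99.07) = 0.01664, so d_i2 = 60.08 cm; m₂ = −d_i2/d_o2 = -0.6065.
m = m₁·m₂ = (+2.834)(-0.6065) = -1.72.

m = -1.72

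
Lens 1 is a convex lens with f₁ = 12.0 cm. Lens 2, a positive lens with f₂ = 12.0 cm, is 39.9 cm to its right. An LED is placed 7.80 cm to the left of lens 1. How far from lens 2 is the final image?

14.9 cm

Lens 1: 1/d_i1 = 1/f₁ − 1/d_o1 = 1/(12.0) − 1/(7.80) = -0.04487, so d_i1 = -22.29 cm.
The intermediate image is 22.29 cm to the left of lens 1 (virtual), which is 39.9 − (-22.29) = 62.19 cm to the left of lens 2, so d_o2 = +62.19 cm.
Lens 2: 1/d_i2 = 1/f₂ − 1/d_o2 = 1/(12.0) − 1/(62.19) = 0.06725, so d_i2 = 14.9 cm.
The final image is real, 14.9 cm to the right of lens 2 (overall magnification ≈ -0.68).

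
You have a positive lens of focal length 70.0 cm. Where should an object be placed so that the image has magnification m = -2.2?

102 cm

m = −d_i/d_o ⇒ d_i = −m·d_o.
1/f = 1/d_o + 1/d_i = 1/d_o − 1/(m·d_o) = (1 − 1/m)/d_o, so d_o = f(1 − 1/m) = (70.00)(1 − 1/(-2.2)) = 102 cm.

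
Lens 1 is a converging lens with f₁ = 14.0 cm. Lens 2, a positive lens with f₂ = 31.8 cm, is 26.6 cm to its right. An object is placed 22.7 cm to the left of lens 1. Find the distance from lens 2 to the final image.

7.57 cm

Lens 1: 1/d_i1 = 1/f₁ − 1/d_o1 = 1/(14.0) − 1/(22.7) = 0.02738, so d_i1 = 36.53 cm.
The intermediate image is 36.53 cm to the right of lens 1, which lies 9.930 cm to the right of lens 2 — a virtual object — so d_o2 = −9.930 cm.
Lens 2: 1/d_i2 = 1/f₂ − 1/d_o2 = 1/(31.8) − 1/(-9.930) = 0.1322, so d_i2 = 7.57 cm.
The final image is real, 7.57 cm to the right of lens 2 (overall magnification ≈ -1.2).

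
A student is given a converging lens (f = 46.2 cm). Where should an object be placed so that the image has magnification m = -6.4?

m = −d_i/d_o ⇒ d_i = −m·d_o.
1/f = 1/d_o + 1/d_i = 1/d_o − 1/(m·d_o) = (1 − 1/m)/d_o, so d_o = f(1 − 1/m) = (46.20)(1 − 1/(-6.4)) = 53.4 cm.

53.4 cm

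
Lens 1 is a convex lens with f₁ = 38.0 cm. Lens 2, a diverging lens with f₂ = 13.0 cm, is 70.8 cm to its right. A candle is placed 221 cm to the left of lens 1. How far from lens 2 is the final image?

Lens 1: 1/d_i1 = 1/f₁ − 1/d_o1 = 1/(38.0) − 1/(221) = 0.02179, so d_i1 = 45.89 cm.
The intermediate image is 45.89 cm to the right of lens 1, which is 70.8 − (45.89) = 24.91 cm to the left of lens 2, so d_o2 = +24.91 cm.
Lens 2 is diverging, so f₂ = −13.0 cm.
Lens 2: 1/d_i2 = 1/f₂ − 1/d_o2 = 1/(-13.0) − 1/(24.91) = -0.1171, so d_i2 = -8.54 cm.
The final image is virtual, 8.54 cm to the left of lens 2 (overall magnification ≈ -0.071).

8.54 cm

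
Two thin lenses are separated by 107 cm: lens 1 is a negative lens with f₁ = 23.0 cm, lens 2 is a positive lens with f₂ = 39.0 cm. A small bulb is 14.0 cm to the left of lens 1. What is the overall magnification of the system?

f₁ = −23.0 cm (diverging).
Lens 1: 1/d_i1 = 1/(-23.0) − 1/(14.0) = -0.1149, so d_i1 = -8.703 cm; m₁ = −d_i1/d_o1 = +0.6216.
d_o2 = 107 − (-8.703) = 115.7 cm.
Lens 2: 1/d_i2 = 1/(39.0) − 1/(115.7) = 0.01700, so d_i2 = 58.83 cm; m₂ = −d_i2/d_o2 = -0.5085.
m = m₁·m₂ = (+0.6216)(-0.5085) = -0.316.

m = -0.316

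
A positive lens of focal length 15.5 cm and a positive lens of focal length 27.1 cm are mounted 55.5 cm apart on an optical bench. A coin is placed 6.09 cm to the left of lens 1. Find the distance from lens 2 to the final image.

Lens 1: 1/d_i1 = 1/f₁ − 1/d_o1 = 1/(15.5) − 1/(6.09) = -0.09969, so d_i1 = -10.03 cm.
The intermediate image is 10.03 cm to the left of lens 1 (virtual), which is 55.5 − (-10.03) = 65.53 cm to the left of lens 2, so d_o2 = +65.53 cm.
Lens 2: 1/d_i2 = 1/f₂ − 1/d_o2 = 1/(27.1) − 1/(65.53) = 0.02164, so d_i2 = 46.2 cm.
The final image is real, 46.2 cm to the right of lens 2 (overall magnification ≈ -1.2).

46.2 cm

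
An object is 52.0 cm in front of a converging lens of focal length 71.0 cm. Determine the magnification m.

1/d_i = 1/f − 1/d_o = 1/(71.00) − 1/(52.0) = -0.005146, so d_i = -194.3 cm.
m = −d_i/d_o = −(-194.3)/(52.0) = +3.74.
The image is virtual, upright and enlarged, on the same side as the object.

m = +3.74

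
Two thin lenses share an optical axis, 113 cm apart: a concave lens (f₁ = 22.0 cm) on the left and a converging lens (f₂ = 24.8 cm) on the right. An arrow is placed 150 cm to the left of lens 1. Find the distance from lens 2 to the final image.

30.5 cm

Lens 1 is diverging, so f₁ = −22.0 cm.
Lens 1: 1/d_i1 = 1/f₁ − 1/d_o1 = 1/(-22.0) − 1/(150) = -0.05212, so d_i1 = -19.19 cm.
The intermediate image is 19.19 cm to the left of lens 1 (virtual), which is 113 − (-19.19) = 132.2 cm to the left of lens 2, so d_o2 = +132.2 cm.
Lens 2: 1/d_i2 = 1/f₂ − 1/d_o2 = 1/(24.8) − 1/(132.2) = 0.03276, so d_i2 = 30.5 cm.
The final image is real, 30.5 cm to the right of lens 2 (overall magnification ≈ -0.030).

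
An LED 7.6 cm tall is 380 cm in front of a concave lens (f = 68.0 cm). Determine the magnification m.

For a concave lens, f = -68.0 cm.
1/d_i = 1/f − 1/d_o = 1/(-68.00) − 1/(380) = -0.01734, so d_i = -57.68 cm.
m = −d_i/d_o = −(-57.68)/(380) = +0.152.
The image is virtual, upright and reduced, on the same side as the object.

m = +0.152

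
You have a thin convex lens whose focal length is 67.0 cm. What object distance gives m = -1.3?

m = −d_i/d_o ⇒ d_i = −m·d_o.
1/f = 1/d_o + 1/d_i = 1/d_o − 1/(m·d_o) = (1 − 1/m)/d_o, so d_o = f(1 − 1/m) = (67.00)(1 − 1/(-1.3)) = 119 cm.

119 cm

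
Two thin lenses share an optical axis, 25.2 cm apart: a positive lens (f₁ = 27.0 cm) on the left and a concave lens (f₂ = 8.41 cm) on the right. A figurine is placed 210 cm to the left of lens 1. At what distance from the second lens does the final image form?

Lens 1: 1/d_i1 = 1/f₁ − 1/d_o1 = 1/(27.0) − 1/(210) = 0.03228, so d_i1 = 30.98 cm.
The intermediate image is 30.98 cm to the right of lens 1, which lies 5.780 cm to the right of lens 2 — a virtual object — so d_o2 = −5.780 cm.
Lens 2 is diverging, so f₂ = −8.41 cm.
Lens 2: 1/d_i2 = 1/f₂ − 1/d_o2 = 1/(-8.41) − 1/(-5.780) = 0.05410, so d_i2 = 18.5 cm.
The final image is real, 18.5 cm to the right of lens 2 (overall magnification ≈ -0.47).

18.5 cm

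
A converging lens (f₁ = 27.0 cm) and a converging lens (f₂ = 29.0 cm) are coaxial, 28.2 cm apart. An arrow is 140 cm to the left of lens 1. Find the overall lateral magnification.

m = -0.202

Lens 1: 1/d_i1 = 1/(27.0) − 1/(140) = 0.02989, so d_i1 = 33.45 cm; m₁ = −d_i1/d_o1 = -0.2389.
d_o2 = 28.2 − (33.45) = -5.250 cm (virtual object).
Lens 2: 1/d_i2 = 1/(29.0) − 1/(-5.250) = 0.2250, so d_i2 = 4.445 cm; m₂ = −d_i2/d_o2 = +0.8467.
m = m₁·m₂ = (-0.2389)(+0.8467) = -0.202.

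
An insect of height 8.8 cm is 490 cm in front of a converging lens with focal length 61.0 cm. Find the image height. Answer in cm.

1.25 cm

1/d_i = 1/f − 1/d_o = 1/(61.00) − 1/(490) = 0.01435, so d_i = 69.67 cm.
m = −d_i/d_o = -0.1422.
|h_i| = |m|·h_o = 0.1422 × 8.8 = 1.25 cm. The image is real, inverted and reduced, on the far side of the lens.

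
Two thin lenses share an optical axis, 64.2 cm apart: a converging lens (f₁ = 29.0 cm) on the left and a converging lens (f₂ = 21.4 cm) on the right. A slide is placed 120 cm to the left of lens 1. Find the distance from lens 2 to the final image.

122 cm

Lens 1: 1/d_i1 = 1/f₁ − 1/d_o1 = 1/(29.0) − 1/(120) = 0.02615, so d_i1 = 38.24 cm.
The intermediate image is 38.24 cm to the right of lens 1, which is 64.2 − (38.24) = 25.96 cm to the left of lens 2, so d_o2 = +25.96 cm.
Lens 2: 1/d_i2 = 1/f₂ − 1/d_o2 = 1/(21.4) − 1/(25.96) = 0.008208, so d_i2 = 122 cm.
The final image is real, 122 cm to the right of lens 2 (overall magnification ≈ 1.5).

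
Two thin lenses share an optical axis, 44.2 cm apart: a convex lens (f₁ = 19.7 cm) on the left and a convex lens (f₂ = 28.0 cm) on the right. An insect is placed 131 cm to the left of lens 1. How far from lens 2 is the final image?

84.2 cm

Lens 1: 1/d_i1 = 1/f₁ − 1/d_o1 = 1/(19.7) − 1/(131) = 0.04313, so d_i1 = 23.19 cm.
The intermediate image is 23.19 cm to the right of lens 1, which is 44.2 − (23.19) = 21.01 cm to the left of lens 2, so d_o2 = +21.01 cm.
Lens 2: 1/d_i2 = 1/f₂ − 1/d_o2 = 1/(28.0) − 1/(21.01) = -0.01188, so d_i2 = -84.2 cm.
The final image is virtual, 84.2 cm to the left of lens 2 (overall magnification ≈ -0.71).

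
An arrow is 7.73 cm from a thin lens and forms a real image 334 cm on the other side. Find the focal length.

f = 7.56 cm (converging)

Real image ⇒ d_i = +334 cm.
1/f = 1/d_o + 1/d_i = 1/(7.73) + 1/(334) = 0.1324, so f = 7.56 cm.
Since f is positive, the thin lens is converging.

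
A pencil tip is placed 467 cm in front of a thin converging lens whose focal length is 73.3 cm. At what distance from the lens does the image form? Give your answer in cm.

Lens equation: 1/q = 1/f − 1/p = 1/(73.30) − 1/(467) = 0.01364 − 0.002141 = 0.01150, so q = 86.9 cm.
The image is real, inverted and reduced, on the far side of the lens.

86.9 cm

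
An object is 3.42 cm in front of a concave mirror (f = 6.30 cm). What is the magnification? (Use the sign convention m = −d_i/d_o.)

1/d_i = 1/f − 1/d_o = 1/(6.300) − 1/(3.42) = -0.1337, so d_i = -7.481 cm.
m = −d_i/d_o = −(-7.481)/(3.42) = +2.19.
The image is virtual, upright and enlarged, behind the mirror.

m = +2.19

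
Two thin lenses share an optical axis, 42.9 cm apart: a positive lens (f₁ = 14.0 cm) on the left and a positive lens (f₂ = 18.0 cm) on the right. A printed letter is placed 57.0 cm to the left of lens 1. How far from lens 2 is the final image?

69.1 cm

Lens 1: 1/d_i1 = 1/f₁ − 1/d_o1 = 1/(14.0) − 1/(57.0) = 0.05388, so d_i1 = 18.56 cm.
The intermediate image is 18.56 cm to the right of lens 1, which is 42.9 − (18.56) = 24.34 cm to the left of lens 2, so d_o2 = +24.34 cm.
Lens 2: 1/d_i2 = 1/f₂ − 1/d_o2 = 1/(18.0) − 1/(24.34) = 0.01447, so d_i2 = 69.1 cm.
The final image is real, 69.1 cm to the right of lens 2 (overall magnification ≈ 0.92).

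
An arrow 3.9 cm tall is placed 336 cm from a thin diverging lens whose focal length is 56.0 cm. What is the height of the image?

For a diverging lens, f = -56.0 cm.
1/d_i = 1/f − 1/d_o = 1/(-56.00) − 1/(336) = -0.02083, so d_i = -48.00 cm.
m = −d_i/d_o = +0.1429.
|h_i| = |m|·h_o = 0.1429 × 3.9 = 0.557 cm. The image is virtual, upright and reduced, on the same side as the object.

0.557 cm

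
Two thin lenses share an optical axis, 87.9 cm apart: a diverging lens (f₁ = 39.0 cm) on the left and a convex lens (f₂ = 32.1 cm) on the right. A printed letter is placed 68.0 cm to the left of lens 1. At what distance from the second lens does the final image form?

Lens 1 is diverging, so f₁ = −39.0 cm.
Lens 1: 1/d_i1 = 1/f₁ − 1/d_o1 = 1/(-39.0) − 1/(68.0) = -0.04035, so d_i1 = -24.79 cm.
The intermediate image is 24.79 cm to the left of lens 1 (virtual), which is 87.9 − (-24.79) = 112.7 cm to the left of lens 2, so d_o2 = +112.7 cm.
Lens 2: 1/d_i2 = 1/f₂ − 1/d_o2 = 1/(32.1) − 1/(112.7) = 0.02228, so d_i2 = 44.9 cm.
The final image is real, 44.9 cm to the right of lens 2 (overall magnification ≈ -0.15).

44.9 cm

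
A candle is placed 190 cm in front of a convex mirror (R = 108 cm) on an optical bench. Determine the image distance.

f = R/2 = 108/2 = 54.00 cm; for a convex mirror, f = -54.00 cm.
Mirror equation: 1/s_i = 1/f − 1/s_o = 1/(-54.00) − 1/(190) = -0.01852 − 0.005263 = -0.02378, so s_i = -42.0 cm.
The image is virtual, upright and reduced, behind the mirror.

42.0 cm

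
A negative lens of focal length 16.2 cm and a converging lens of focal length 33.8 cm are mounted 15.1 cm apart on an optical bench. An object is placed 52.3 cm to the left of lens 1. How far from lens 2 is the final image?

Lens 1 is diverging, so f₁ = −16.2 cm.
Lens 1: 1/d_i1 = 1/f₁ − 1/d_o1 = 1/(-16.2) − 1/(52.3) = -0.08085, so d_i1 = -12.37 cm.
The intermediate image is 12.37 cm to the left of lens 1 (virtual), which is 15.1 − (-12.37) = 27.47 cm to the left of lens 2, so d_o2 = +27.47 cm.
Lens 2: 1/d_i2 = 1/f₂ − 1/d_o2 = 1/(33.8) − 1/(27.47) = -0.006818, so d_i2 = -147 cm.
The final image is virtual, 147 cm to the left of lens 2 (overall magnification ≈ 1.3).

147 cm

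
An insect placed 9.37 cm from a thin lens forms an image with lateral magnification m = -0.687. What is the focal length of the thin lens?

f = 3.82 cm (converging)

m = −d_i/d_o ⇒ d_i = −m·d_o = −(-0.687)·(9.37) = 6.437 cm.
1/f = 1/d_o + 1/d_i = 1/(9.37) + 1/(6.437) = 0.2621, so f = 3.82 cm.
Since f is positive, the thin lens is converging.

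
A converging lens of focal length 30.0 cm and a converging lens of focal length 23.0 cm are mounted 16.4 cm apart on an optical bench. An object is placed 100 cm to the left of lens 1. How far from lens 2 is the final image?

12.3 cm

Lens 1: 1/d_i1 = 1/f₁ − 1/d_o1 = 1/(30.0) − 1/(100) = 0.02333, so d_i1 = 42.86 cm.
The intermediate image is 42.86 cm to the right of lens 1, which lies 26.46 cm to the right of lens 2 — a virtual object — so d_o2 = −26.46 cm.
Lens 2: 1/d_i2 = 1/f₂ − 1/d_o2 = 1/(23.0) − 1/(-26.46) = 0.08127, so d_i2 = 12.3 cm.
The final image is real, 12.3 cm to the right of lens 2 (overall magnification ≈ -0.20).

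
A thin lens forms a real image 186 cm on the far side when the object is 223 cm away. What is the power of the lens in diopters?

d_i = +186 cm.
1/f = 1/d_o + 1/d_i = 1/(223) + 1/(186) = 0.009861 cm⁻¹.
f = 101.4 cm = 1.014 m, so P = 1/f = +0.986 D.

P = +0.986 D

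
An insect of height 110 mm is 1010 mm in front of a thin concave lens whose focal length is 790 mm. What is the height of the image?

For a concave lens, f = -790 mm.
1/d_i = 1/f − 1/d_o = 1/(-790.0) − 1/(1010) = -0.002256, so d_i = -443.3 mm.
m = −d_i/d_o = +0.4389.
|h_i| = |m|·h_o = 0.4389 × 110 = 48.3 mm. The image is virtual, upright and reduced, on the same side as the object.

48.3 mm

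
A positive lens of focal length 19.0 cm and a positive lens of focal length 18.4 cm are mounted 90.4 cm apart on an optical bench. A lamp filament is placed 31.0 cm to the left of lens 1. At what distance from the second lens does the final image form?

Lens 1: 1/d_i1 = 1/f₁ − 1/d_o1 = 1/(19.0) − 1/(31.0) = 0.02037, so d_i1 = 49.08 cm.
The intermediate image is 49.08 cm to the right of lens 1, which is 90.4 − (49.08) = 41.32 cm to the left of lens 2, so d_o2 = +41.32 cm.
Lens 2: 1/d_i2 = 1/f₂ − 1/d_o2 = 1/(18.4) − 1/(41.32) = 0.03015, so d_i2 = 33.2 cm.
The final image is real, 33.2 cm to the right of lens 2 (overall magnification ≈ 1.3).

33.2 cm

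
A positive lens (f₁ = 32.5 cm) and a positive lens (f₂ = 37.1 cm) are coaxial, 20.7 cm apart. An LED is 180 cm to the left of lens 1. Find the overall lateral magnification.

m = -0.146

Lens 1: 1/d_i1 = 1/(32.5) − 1/(180) = 0.02521, so d_i1 = 39.66 cm; m₁ = −d_i1/d_o1 = -0.2203.
d_o2 = 20.7 − (39.66) = -18.96 cm (virtual object).
Lens 2: 1/d_i2 = 1/(37.1) − 1/(-18.96) = 0.07970, so d_i2 = 12.55 cm; m₂ = −d_i2/d_o2 = +0.6618.
m = m₁·m₂ = (-0.2203)(+0.6618) = -0.146.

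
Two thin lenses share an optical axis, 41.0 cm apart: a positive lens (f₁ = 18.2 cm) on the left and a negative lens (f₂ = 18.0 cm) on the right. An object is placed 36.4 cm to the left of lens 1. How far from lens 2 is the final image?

Lens 1: 1/d_i1 = 1/f₁ − 1/d_o1 = 1/(18.2) − 1/(36.4) = 0.02747, so d_i1 = 36.40 cm.
The intermediate image is 36.40 cm to the right of lens 1, which is 41.0 − (36.40) = 4.600 cm to the left of lens 2, so d_o2 = +4.600 cm.
Lens 2 is diverging, so f₂ = −18.0 cm.
Lens 2: 1/d_i2 = 1/f₂ − 1/d_o2 = 1/(-18.0) − 1/(4.600) = -0.2729, so d_i2 = -3.66 cm.
The final image is virtual, 3.66 cm to the left of lens 2 (overall magnification ≈ -0.80).

3.66 cm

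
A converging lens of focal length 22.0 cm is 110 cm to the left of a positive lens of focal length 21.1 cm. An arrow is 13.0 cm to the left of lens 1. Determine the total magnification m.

m = -0.427

Lens 1: 1/d_i1 = 1/(22.0) − 1/(13.0) = -0.03147, so d_i1 = -31.78 cm; m₁ = −d_i1/d_o1 = +2.445.
d_o2 = 110 − (-31.78) = 141.8 cm.
Lens 2: 1/d_i2 = 1/(21.1) − 1/(141.8) = 0.04034, so d_i2 = 24.79 cm; m₂ = −d_i2/d_o2 = -0.1748.
m = m₁·m₂ = (+2.445)(-0.1748) = -0.427.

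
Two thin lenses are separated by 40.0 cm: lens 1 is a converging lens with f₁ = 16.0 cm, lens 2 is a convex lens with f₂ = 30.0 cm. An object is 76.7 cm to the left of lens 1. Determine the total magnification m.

Lens 1: 1/d_i1 = 1/(16.0) − 1/(76.7) = 0.04946, so d_i1 = 20.22 cm; m₁ = −d_i1/d_o1 = -0.2636.
d_o2 = 40.0 − (20.22) = 19.78 cm.
Lens 2: 1/d_i2 = 1/(30.0) − 1/(19.78) = -0.01722, so d_i2 = -58.06 cm; m₂ = −d_i2/d_o2 = +2.935.
m = m₁·m₂ = (-0.2636)(+2.935) = -0.774.

m = -0.774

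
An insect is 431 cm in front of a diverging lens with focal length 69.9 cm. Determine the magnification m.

m = +0.140

For a diverging lens, f = -69.9 cm.
1/d_i = 1/f − 1/d_o = 1/(-69.90) − 1/(431) = -0.01663, so d_i = -60.15 cm.
m = −d_i/d_o = −(-60.15)/(431) = +0.140.
The image is virtual, upright and reduced, on the same side as the object.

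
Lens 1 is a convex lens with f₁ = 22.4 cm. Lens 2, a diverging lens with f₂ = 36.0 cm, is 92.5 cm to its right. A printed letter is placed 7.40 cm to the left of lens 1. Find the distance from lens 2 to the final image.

26.7 cm

Lens 1: 1/d_i1 = 1/f₁ − 1/d_o1 = 1/(22.4) − 1/(7.40) = -0.09049, so d_i1 = -11.05 cm.
The intermediate image is 11.05 cm to the left of lens 1 (virtual), which is 92.5 − (-11.05) = 103.5 cm to the left of lens 2, so d_o2 = +103.5 cm.
Lens 2 is diverging, so f₂ = −36.0 cm.
Lens 2: 1/d_i2 = 1/f₂ − 1/d_o2 = 1/(-36.0) − 1/(103.5) = -0.03744, so d_i2 = -26.7 cm.
The final image is virtual, 26.7 cm to the left of lens 2 (overall magnification ≈ 0.39).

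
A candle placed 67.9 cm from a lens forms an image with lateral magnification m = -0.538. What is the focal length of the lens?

m = −d_i/d_o ⇒ d_i = −m·d_o = −(-0.538)·(67.9) = 36.53 cm.
1/f = 1/d_o + 1/d_i = 1/(67.9) + 1/(36.53) = 0.04210, so f = 23.8 cm.
Since f is positive, the lens is converging.

f = 23.8 cm (converging)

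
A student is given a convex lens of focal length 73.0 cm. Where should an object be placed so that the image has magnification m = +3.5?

52.1 cm

m = −d_i/d_o ⇒ d_i = −m·d_o.
1/f = 1/d_o + 1/d_i = 1/d_o − 1/(m·d_o) = (1 − 1/m)/d_o, so d_o = f(1 − 1/m) = (73.00)(1 − 1/(+3.5)) = 52.1 cm.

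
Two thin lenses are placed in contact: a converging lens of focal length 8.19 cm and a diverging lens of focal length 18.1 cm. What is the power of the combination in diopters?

P₁ = 1/f₁ = 1/(0.0819 m) = +12.21 D; P₂ = 1/f₂ = 1/(-0.181 m) = -5.525 D.
For thin lenses in contact, P = P₁ + P₂ = (+12.21) + (-5.525) = +6.69 D.

P = +6.69 D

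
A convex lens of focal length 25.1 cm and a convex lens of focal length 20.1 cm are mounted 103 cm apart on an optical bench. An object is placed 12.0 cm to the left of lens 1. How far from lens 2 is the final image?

Lens 1: 1/d_i1 = 1/f₁ − 1/d_o1 = 1/(25.1) − 1/(12.0) = -0.04349, so d_i1 = -22.99 cm.
The intermediate image is 22.99 cm to the left of lens 1 (virtual), which is 103 − (-22.99) = 126.0 cm to the left of lens 2, so d_o2 = +126.0 cm.
Lens 2: 1/d_i2 = 1/f₂ − 1/d_o2 = 1/(20.1) − 1/(126.0) = 0.04181, so d_i2 = 23.9 cm.
The final image is real, 23.9 cm to the right of lens 2 (overall magnification ≈ -0.36).

23.9 cm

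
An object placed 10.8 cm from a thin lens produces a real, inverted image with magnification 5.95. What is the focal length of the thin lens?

f = 9.25 cm (converging)

m = −d_i/d_o ⇒ d_i = −m·d_o = −(-5.95)·(10.8) = 64.26 cm.
1/f = 1/d_o + 1/d_i = 1/(10.8) + 1/(64.26) = 0.1082, so f = 9.25 cm.
Since f is positive, the thin lens is converging.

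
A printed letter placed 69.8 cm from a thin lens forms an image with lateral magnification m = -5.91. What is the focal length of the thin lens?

f = 59.7 cm (converging)

m = −d_i/d_o ⇒ d_i = −m·d_o = −(-5.91)·(69.8) = 412.5 cm.
1/f = 1/d_o + 1/d_i = 1/(69.8) + 1/(412.5) = 0.01675, so f = 59.7 cm.
Since f is positive, the thin lens is converging.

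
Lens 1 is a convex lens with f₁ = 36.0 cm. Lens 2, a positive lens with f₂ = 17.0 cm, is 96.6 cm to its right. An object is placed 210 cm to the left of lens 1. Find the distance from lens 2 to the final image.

25.0 cm

Lens 1: 1/d_i1 = 1/f₁ − 1/d_o1 = 1/(36.0) − 1/(210) = 0.02302, so d_i1 = 43.45 cm.
The intermediate image is 43.45 cm to the right of lens 1, which is 96.6 − (43.45) = 53.15 cm to the left of lens 2, so d_o2 = +53.15 cm.
Lens 2: 1/d_i2 = 1/f₂ − 1/d_o2 = 1/(17.0) − 1/(53.15) = 0.04001, so d_i2 = 25.0 cm.
The final image is real, 25.0 cm to the right of lens 2 (overall magnification ≈ 0.097).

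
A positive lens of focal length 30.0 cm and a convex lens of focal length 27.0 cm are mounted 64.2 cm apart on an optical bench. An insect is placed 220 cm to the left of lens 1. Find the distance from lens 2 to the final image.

323 cm

Lens 1: 1/d_i1 = 1/f₁ − 1/d_o1 = 1/(30.0) − 1/(220) = 0.02879, so d_i1 = 34.74 cm.
The intermediate image is 34.74 cm to the right of lens 1, which is 64.2 − (34.74) = 29.46 cm to the left of lens 2, so d_o2 = +29.46 cm.
Lens 2: 1/d_i2 = 1/f₂ − 1/d_o2 = 1/(27.0) − 1/(29.46) = 0.003093, so d_i2 = 323 cm.
The final image is real, 323 cm to the right of lens 2 (overall magnification ≈ 1.7).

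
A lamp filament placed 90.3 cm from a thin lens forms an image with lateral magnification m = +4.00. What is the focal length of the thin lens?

m = −d_i/d_o ⇒ d_i = −m·d_o = −(+4.00)·(90.3) = -361.2 cm.
1/f = 1/d_o + 1/d_i = 1/(90.3) + 1/(-361.2) = 0.008306, so f = 120 cm.
Since f is positive, the thin lens is converging.

f = 120 cm (converging)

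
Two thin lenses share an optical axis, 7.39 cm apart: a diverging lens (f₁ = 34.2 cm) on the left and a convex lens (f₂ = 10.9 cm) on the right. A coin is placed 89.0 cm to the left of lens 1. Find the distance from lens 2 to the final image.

16.5 cm

Lens 1 is diverging, so f₁ = −34.2 cm.
Lens 1: 1/d_i1 = 1/f₁ − 1/d_o1 = 1/(-34.2) − 1/(89.0) = -0.04048, so d_i1 = -24.71 cm.
The intermediate image is 24.71 cm to the left of lens 1 (virtual), which is 7.39 − (-24.71) = 32.10 cm to the left of lens 2, so d_o2 = +32.10 cm.
Lens 2: 1/d_i2 = 1/f₂ − 1/d_o2 = 1/(10.9) − 1/(32.10) = 0.06059, so d_i2 = 16.5 cm.
The final image is real, 16.5 cm to the right of lens 2 (overall magnification ≈ -0.14).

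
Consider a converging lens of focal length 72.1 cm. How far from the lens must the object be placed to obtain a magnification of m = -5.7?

84.7 cm

m = −d_i/d_o ⇒ d_i = −m·d_o.
1/f = 1/d_o + 1/d_i = 1/d_o − 1/(m·d_o) = (1 − 1/m)/d_o, so d_o = f(1 − 1/m) = (72.10)(1 − 1/(-5.7)) = 84.7 cm.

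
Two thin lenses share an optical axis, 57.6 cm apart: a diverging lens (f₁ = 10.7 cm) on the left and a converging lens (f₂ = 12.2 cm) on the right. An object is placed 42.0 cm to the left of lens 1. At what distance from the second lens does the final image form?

15.0 cm

Lens 1 is diverging, so f₁ = −10.7 cm.
Lens 1: 1/d_i1 = 1/f₁ − 1/d_o1 = 1/(-10.7) − 1/(42.0) = -0.1173, so d_i1 = -8.528 cm.
The intermediate image is 8.528 cm to the left of lens 1 (virtual), which is 57.6 − (-8.528) = 66.13 cm to the left of lens 2, so d_o2 = +66.13 cm.
Lens 2: 1/d_i2 = 1/f₂ − 1/d_o2 = 1/(12.2) − 1/(66.13) = 0.06685, so d_i2 = 15.0 cm.
The final image is real, 15.0 cm to the right of lens 2 (overall magnification ≈ -0.046).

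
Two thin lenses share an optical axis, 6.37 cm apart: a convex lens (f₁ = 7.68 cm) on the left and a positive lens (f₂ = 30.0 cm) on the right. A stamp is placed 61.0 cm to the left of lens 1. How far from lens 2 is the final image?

Lens 1: 1/d_i1 = 1/f₁ − 1/d_o1 = 1/(7.68) − 1/(61.0) = 0.1138, so d_i1 = 8.786 cm.
The intermediate image is 8.786 cm to the right of lens 1, which lies 2.416 cm to the right of lens 2 — a virtual object — so d_o2 = −2.416 cm.
Lens 2: 1/d_i2 = 1/f₂ − 1/d_o2 = 1/(30.0) − 1/(-2.416) = 0.4472, so d_i2 = 2.24 cm.
The final image is real, 2.24 cm to the right of lens 2 (overall magnification ≈ -0.13).

2.24 cm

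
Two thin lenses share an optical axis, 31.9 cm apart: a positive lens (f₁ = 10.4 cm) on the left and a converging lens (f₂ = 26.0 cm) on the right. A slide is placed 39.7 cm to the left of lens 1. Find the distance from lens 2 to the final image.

Lens 1: 1/d_i1 = 1/f₁ − 1/d_o1 = 1/(10.4) − 1/(39.7) = 0.07096, so d_i1 = 14.09 cm.
The intermediate image is 14.09 cm to the right of lens 1, which is 31.9 − (14.09) = 17.81 cm to the left of lens 2, so d_o2 = +17.81 cm.
Lens 2: 1/d_i2 = 1/f₂ − 1/d_o2 = 1/(26.0) − 1/(17.81) = -0.01769, so d_i2 = -56.5 cm.
The final image is virtual, 56.5 cm to the left of lens 2 (overall magnification ≈ -1.1).

56.5 cm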